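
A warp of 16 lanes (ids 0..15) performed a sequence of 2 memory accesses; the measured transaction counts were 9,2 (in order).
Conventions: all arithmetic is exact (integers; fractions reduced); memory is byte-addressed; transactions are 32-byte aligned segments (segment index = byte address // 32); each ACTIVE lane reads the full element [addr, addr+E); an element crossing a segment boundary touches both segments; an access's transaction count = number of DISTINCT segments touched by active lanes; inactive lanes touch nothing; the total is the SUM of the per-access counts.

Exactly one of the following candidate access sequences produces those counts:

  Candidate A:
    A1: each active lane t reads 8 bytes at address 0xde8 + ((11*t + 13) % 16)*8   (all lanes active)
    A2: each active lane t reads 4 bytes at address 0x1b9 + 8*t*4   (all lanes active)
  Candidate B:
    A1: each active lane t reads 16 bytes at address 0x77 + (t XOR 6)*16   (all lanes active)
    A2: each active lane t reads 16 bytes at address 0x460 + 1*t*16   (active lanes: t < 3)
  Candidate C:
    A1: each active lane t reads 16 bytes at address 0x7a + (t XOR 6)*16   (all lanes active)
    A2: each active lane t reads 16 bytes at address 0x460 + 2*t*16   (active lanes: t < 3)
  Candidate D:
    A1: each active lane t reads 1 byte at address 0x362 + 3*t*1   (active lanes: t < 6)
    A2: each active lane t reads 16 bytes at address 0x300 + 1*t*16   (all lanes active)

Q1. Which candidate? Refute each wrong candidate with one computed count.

A: A1 gives 5 transactions, not 9
C: A2 gives 3 transactions, not 2
D: A1 gives 1 transaction, not 9
B: all counts match (9,2)

Answer: B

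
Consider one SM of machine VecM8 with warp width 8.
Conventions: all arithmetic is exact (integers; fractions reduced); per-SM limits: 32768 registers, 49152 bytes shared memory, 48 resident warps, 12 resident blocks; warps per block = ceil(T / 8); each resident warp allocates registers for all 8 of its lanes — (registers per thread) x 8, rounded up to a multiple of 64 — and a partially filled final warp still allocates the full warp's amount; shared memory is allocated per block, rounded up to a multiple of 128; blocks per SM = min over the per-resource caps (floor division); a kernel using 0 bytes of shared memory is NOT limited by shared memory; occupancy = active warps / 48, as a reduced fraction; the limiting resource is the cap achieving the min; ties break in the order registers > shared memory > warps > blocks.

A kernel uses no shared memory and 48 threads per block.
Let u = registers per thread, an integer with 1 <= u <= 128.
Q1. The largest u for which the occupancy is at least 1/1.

Answer: u = 80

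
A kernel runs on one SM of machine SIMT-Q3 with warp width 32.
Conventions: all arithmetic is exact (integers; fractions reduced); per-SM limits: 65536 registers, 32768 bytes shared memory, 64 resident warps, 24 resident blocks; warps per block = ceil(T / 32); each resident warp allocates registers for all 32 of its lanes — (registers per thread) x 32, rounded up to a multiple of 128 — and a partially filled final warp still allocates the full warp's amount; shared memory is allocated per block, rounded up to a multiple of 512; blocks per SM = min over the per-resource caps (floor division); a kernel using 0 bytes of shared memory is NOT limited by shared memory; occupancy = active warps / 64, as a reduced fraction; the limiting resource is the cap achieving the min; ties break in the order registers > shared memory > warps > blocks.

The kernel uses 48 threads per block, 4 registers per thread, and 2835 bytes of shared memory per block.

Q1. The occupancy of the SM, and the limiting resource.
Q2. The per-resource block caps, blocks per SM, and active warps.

Answer: occupancy 5/16, limited by shared memory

registers: 256 blocks
shared memory: 10 blocks
warps: 32 blocks
blocks: 24 blocks

Answer: 10 blocks, 20 active warps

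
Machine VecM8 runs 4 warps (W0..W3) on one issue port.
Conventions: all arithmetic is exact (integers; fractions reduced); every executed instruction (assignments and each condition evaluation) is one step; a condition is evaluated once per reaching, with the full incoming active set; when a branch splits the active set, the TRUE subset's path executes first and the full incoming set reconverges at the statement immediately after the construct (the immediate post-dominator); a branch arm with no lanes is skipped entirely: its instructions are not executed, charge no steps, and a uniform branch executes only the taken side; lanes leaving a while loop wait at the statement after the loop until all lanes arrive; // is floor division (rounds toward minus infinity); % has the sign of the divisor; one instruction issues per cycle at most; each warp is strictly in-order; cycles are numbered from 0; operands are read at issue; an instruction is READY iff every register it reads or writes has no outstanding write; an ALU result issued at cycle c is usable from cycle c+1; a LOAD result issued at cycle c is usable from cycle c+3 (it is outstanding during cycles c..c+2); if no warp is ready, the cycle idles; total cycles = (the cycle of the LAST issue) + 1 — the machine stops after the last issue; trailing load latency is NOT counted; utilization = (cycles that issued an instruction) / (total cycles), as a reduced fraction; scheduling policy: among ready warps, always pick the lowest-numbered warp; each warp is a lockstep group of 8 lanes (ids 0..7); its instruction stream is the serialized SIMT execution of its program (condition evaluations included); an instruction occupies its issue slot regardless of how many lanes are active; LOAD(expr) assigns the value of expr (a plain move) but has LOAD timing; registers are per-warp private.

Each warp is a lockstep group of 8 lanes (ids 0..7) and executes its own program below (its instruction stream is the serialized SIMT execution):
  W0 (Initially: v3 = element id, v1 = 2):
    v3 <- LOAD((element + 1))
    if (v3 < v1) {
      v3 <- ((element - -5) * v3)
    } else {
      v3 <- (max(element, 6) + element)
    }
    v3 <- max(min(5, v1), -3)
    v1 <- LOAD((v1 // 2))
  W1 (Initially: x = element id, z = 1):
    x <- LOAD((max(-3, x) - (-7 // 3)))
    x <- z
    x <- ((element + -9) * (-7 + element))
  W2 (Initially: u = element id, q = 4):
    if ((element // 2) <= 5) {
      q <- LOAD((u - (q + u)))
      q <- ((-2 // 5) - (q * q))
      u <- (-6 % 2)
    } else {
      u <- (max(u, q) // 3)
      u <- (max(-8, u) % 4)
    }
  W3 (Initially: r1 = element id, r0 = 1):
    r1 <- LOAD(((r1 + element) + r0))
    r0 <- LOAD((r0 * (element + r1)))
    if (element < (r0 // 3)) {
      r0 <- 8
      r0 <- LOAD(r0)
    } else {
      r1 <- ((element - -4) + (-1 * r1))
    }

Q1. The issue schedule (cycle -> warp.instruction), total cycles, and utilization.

cycle 0: W0.I0
cycle 1: W1.I0
cycle 2: W2.I0
cycle 3: W0.I1
cycle 4: W0.I2
cycle 5: W0.I3
cycle 6: W0.I4
cycle 7: W0.I5
cycle 8: W1.I1
cycle 9: W1.I2
cycle 10: W2.I1
cycle 11: W3.I0
cycle 12: idle
cycle 13: W2.I2
cycle 14: W2.I3
cycle 15: W3.I1
cycle 16: idle
cycle 17: idle
cycle 18: W3.I2
cycle 19: W3.I3

Answer: 20 cycles, utilization 17/20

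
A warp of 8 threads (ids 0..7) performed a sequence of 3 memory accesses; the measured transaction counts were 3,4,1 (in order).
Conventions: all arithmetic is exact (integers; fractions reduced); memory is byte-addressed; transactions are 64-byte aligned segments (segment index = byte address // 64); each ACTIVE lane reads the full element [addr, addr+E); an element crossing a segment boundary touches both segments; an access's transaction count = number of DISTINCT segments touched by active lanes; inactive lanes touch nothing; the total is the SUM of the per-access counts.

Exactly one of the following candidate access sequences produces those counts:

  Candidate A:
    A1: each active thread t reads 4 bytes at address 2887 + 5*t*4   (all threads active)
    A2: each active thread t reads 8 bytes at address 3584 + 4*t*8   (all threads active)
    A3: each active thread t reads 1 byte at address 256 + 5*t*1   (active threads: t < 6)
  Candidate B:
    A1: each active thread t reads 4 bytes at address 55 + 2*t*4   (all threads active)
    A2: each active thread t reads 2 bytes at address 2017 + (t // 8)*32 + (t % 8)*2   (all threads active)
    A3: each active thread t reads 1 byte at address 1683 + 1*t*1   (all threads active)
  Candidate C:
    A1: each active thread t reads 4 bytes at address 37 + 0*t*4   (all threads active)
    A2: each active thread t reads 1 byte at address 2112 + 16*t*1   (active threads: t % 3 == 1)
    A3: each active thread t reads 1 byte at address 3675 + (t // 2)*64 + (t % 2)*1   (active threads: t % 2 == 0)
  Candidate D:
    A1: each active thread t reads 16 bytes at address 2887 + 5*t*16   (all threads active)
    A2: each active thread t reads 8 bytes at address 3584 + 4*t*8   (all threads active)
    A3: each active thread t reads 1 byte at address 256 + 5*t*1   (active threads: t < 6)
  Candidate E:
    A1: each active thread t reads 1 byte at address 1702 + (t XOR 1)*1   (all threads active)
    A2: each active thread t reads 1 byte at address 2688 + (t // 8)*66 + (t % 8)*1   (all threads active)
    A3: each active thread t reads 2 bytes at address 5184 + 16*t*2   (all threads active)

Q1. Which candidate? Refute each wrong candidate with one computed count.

B: A1 gives 2 transactions, not 3
C: A1 gives 1 transaction, not 3
D: A1 gives 10 transactions, not 3
E: A1 gives 1 transaction, not 3
A: all counts match (3,4,1)

Answer: A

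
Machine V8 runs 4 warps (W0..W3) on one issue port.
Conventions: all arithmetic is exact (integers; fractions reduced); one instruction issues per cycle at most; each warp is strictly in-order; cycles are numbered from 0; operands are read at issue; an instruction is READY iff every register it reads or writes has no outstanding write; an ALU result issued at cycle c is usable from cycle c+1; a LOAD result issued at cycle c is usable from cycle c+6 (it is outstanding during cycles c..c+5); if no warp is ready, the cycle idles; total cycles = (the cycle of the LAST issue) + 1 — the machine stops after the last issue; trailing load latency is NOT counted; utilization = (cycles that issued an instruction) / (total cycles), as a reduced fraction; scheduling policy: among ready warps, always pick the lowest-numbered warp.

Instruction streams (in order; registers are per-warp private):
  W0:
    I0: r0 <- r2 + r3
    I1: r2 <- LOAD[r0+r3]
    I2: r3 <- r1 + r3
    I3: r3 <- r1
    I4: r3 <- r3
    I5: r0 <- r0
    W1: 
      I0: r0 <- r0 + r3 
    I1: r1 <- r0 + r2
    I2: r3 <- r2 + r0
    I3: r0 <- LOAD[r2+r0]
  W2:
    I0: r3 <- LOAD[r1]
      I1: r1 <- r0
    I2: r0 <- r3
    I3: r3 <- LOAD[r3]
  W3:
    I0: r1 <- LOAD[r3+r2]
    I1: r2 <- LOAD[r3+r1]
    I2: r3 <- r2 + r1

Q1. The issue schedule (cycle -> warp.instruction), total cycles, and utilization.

cycle 0: W0.I0
cycle 1: W0.I1
cycle 2: W0.I2
cycle 3: W0.I3
cycle 4: W0.I4
cycle 5: W0.I5
cycle 6: W1.I0
cycle 7: W1.I1
cycle 8: W1.I2
cycle 9: W1.I3
cycle 10: W2.I0
cycle 11: W2.I1
cycle 12: W3.I0
cycle 13: idle
cycle 14: idle
cycle 15: idle
cycle 16: W2.I2
cycle 17: W2.I3
cycle 18: W3.I1
cycle 19: idle
cycle 20: idle
cycle 21: idle
cycle 22: idle
cycle 23: idle
cycle 24: W3.I2

Answer: 25 cycles, utilization 17/25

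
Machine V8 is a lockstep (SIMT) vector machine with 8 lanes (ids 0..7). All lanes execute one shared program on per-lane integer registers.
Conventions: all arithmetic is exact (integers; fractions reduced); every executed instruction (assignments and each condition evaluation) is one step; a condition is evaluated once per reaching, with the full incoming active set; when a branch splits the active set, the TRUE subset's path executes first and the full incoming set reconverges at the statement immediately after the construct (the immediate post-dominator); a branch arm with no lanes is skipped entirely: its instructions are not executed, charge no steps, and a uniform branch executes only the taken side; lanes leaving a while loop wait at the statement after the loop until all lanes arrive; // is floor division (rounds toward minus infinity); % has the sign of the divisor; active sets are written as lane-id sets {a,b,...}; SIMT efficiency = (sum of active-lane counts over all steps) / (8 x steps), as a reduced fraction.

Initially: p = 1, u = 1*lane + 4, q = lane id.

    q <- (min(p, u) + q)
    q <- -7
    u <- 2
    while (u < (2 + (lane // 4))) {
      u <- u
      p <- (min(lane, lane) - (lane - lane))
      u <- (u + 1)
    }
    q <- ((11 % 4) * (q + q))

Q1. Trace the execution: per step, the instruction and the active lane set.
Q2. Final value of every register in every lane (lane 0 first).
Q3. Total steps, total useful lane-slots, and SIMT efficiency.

step 0: q <- (min(p, u) + q)         {0,1,2,3,4,5,6,7}
step 1: q <- -7                      {0,1,2,3,4,5,6,7}
step 2: u <- 2                       {0,1,2,3,4,5,6,7}
step 3: eval (u < (2 + (lane // 4))) {0,1,2,3,4,5,6,7}
step 4: u <- u                       {4,5,6,7}
step 5: p <- (min(lane, lane) - (lane - lane)) {4,5,6,7}
step 6: u <- (u + 1)                 {4,5,6,7}
step 7: eval (u < (2 + (lane // 4))) {4,5,6,7}
step 8: q <- ((11 % 4) * (q + q))    {0,1,2,3,4,5,6,7}

Answer: 9 steps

p: 1,1,1,1,4,5,6,7
u: 2,2,2,2,3,3,3,3
q: -42,-42,-42,-42,-42,-42,-42,-42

steps = 9; useful = 56; efficiency = 56/72 = 7/9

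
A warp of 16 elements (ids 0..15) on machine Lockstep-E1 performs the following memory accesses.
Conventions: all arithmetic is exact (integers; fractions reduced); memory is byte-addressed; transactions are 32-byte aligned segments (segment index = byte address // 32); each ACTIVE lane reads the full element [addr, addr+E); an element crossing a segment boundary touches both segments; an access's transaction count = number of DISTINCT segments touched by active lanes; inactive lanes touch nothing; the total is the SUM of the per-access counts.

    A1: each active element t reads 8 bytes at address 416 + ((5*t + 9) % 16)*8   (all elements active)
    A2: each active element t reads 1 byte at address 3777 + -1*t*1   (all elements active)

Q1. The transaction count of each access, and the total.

A1: 4 transactions
A2: 2 transactions

Answer: 4,2; total 6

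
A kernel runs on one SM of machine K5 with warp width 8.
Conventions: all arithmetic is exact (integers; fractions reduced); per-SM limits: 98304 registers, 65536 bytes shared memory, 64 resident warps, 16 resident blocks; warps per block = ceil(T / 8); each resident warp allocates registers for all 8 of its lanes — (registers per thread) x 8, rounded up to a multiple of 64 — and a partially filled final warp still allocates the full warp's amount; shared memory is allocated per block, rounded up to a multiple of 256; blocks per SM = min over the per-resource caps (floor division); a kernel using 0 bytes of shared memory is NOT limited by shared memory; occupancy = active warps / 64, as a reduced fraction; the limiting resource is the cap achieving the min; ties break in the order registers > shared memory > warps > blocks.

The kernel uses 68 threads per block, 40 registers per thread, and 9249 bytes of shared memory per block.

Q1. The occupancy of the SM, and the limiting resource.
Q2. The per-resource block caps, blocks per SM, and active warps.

Answer: occupancy 27/32, limited by shared memory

registers: 34 blocks
shared memory: 6 blocks
warps: 7 blocks
blocks: 16 blocks

Answer: 6 blocks, 54 active warps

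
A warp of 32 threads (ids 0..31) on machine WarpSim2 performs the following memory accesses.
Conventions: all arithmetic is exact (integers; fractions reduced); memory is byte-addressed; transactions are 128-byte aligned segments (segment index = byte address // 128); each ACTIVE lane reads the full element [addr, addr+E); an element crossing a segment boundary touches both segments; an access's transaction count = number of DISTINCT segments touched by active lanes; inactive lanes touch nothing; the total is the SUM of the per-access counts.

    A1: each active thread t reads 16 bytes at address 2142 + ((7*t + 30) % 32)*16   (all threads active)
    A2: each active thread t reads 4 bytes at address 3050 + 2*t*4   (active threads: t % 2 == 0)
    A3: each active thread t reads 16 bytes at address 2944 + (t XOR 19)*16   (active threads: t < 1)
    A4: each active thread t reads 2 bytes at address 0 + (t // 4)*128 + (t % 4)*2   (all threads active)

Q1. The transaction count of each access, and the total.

A1: 5 transactions
A2: 3 transactions
A3: 1 transaction
A4: 8 transactions

Answer: 5,3,1,8; total 17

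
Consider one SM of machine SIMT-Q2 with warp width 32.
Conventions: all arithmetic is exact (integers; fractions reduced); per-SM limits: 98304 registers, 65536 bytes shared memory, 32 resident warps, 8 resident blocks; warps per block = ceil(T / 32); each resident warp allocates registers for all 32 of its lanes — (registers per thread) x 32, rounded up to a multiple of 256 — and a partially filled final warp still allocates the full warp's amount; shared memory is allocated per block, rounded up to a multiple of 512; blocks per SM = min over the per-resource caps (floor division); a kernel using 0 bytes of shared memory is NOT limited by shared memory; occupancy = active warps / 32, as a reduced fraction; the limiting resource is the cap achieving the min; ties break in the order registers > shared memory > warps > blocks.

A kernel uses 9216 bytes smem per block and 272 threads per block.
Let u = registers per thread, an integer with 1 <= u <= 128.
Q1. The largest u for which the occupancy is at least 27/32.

Answer: u = 112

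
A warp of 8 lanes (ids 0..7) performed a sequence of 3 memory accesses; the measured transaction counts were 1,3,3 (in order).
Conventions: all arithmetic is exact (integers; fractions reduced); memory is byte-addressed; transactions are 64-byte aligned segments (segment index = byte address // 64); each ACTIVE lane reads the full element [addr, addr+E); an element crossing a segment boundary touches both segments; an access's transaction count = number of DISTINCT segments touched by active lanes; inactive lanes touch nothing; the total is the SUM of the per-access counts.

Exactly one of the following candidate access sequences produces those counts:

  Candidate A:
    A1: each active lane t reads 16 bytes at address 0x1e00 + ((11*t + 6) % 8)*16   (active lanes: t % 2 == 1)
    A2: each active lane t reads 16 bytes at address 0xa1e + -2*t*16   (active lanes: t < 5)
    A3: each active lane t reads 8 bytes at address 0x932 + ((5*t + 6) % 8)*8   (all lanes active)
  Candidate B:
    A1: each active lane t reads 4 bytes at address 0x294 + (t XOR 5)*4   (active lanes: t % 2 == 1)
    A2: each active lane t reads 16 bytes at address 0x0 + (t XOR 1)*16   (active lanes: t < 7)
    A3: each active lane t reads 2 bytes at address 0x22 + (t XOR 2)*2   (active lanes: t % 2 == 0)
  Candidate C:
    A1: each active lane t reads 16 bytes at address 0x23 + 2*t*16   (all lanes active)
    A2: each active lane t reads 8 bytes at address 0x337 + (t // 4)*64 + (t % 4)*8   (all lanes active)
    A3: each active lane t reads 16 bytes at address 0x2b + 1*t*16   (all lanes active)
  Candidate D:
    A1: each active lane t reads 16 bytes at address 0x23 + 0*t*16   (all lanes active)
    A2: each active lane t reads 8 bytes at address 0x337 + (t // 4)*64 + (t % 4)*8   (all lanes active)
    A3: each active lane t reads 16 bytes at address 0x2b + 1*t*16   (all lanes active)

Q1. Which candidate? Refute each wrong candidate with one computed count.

A: A1 gives 2 transactions, not 1
B: A2 gives 2 transactions, not 3
C: A1 gives 5 transactions, not 1
D: all counts match (1,3,3)

Answer: D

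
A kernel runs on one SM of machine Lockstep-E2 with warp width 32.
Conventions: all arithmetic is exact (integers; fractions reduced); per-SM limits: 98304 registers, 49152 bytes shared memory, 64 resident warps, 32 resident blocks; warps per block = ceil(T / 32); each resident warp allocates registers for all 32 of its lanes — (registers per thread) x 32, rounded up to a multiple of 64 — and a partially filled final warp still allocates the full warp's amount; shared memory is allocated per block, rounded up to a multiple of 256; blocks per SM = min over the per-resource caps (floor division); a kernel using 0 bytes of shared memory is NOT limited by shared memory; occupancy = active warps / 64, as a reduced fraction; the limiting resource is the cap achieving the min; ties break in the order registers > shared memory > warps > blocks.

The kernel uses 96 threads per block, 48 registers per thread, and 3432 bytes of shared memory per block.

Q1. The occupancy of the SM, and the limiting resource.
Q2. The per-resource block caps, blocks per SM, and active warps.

Answer: occupancy 39/64, limited by shared memory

registers: 21 blocks
shared memory: 13 blocks
warps: 21 blocks
blocks: 32 blocks

Answer: 13 blocks, 39 active warps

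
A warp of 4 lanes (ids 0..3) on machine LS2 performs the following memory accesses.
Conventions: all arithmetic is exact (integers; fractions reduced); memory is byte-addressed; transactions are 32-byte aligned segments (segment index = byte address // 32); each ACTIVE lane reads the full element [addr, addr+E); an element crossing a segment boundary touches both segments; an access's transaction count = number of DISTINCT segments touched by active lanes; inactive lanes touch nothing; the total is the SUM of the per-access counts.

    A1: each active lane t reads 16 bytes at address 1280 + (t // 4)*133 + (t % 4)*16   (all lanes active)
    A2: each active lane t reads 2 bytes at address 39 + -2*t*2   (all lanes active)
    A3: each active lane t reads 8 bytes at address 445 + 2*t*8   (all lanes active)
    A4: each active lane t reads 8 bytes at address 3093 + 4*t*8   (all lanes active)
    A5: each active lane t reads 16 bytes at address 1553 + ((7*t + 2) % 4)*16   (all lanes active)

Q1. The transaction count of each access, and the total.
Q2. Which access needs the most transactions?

A1: 2 transactions
A2: 2 transactions
A3: 3 transactions
A4: 4 transactions
A5: 3 transactions

Answer: 2,2,3,4,3; total 14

Answer: A4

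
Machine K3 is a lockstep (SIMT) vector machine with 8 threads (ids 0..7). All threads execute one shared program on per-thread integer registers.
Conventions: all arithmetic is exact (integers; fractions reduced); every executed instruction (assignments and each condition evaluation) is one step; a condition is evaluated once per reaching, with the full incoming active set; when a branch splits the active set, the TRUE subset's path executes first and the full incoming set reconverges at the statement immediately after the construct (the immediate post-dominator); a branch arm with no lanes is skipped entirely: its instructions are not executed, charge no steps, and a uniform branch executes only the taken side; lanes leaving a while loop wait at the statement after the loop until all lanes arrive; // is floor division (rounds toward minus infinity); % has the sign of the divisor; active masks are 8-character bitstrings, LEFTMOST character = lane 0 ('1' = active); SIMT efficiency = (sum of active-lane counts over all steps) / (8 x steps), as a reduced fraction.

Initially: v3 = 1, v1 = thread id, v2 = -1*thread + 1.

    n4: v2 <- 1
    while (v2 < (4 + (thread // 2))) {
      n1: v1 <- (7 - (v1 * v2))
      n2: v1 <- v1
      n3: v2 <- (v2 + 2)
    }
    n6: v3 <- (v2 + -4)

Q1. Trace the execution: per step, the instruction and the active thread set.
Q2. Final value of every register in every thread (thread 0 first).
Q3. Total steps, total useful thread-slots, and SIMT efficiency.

step 0: v2 <- 1                      11111111
step 1: eval (v2 < (4 + (thread // 2))) 11111111
step 2: v1 <- (7 - (v1 * v2))        11111111
step 3: v1 <- v1                     11111111
step 4: v2 <- (v2 + 2)               11111111
step 5: eval (v2 < (4 + (thread // 2))) 11111111
step 6: v1 <- (7 - (v1 * v2))        11111111
step 7: v1 <- v1                     11111111
step 8: v2 <- (v2 + 2)               11111111
step 9: eval (v2 < (4 + (thread // 2))) 11111111
step 10: v1 <- (7 - (v1 * v2))        00001111
step 11: v1 <- v1                     00001111
step 12: v2 <- (v2 + 2)               00001111
step 13: eval (v2 < (4 + (thread // 2))) 00001111
step 14: v3 <- (v2 + -4)              11111111

Answer: 15 steps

v3: 1,1,1,1,3,3,3,3
v1: -14,-11,-8,-5,17,2,-13,-28
v2: 5,5,5,5,7,7,7,7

steps = 15; useful = 104; efficiency = 104/120 = 13/15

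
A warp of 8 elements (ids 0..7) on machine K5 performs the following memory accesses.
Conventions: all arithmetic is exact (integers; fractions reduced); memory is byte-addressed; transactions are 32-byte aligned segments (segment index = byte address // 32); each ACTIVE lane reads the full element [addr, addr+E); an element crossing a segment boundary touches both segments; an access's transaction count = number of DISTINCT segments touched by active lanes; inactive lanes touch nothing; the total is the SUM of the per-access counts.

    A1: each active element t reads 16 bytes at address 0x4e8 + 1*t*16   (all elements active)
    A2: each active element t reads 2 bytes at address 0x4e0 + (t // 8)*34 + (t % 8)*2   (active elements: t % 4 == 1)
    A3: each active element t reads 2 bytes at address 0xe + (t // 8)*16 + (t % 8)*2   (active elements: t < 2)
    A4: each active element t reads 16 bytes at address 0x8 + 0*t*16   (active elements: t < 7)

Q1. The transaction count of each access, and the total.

A1: 5 transactions
A2: 1 transaction
A3: 1 transaction
A4: 1 transaction

Answer: 5,1,1,1; total 8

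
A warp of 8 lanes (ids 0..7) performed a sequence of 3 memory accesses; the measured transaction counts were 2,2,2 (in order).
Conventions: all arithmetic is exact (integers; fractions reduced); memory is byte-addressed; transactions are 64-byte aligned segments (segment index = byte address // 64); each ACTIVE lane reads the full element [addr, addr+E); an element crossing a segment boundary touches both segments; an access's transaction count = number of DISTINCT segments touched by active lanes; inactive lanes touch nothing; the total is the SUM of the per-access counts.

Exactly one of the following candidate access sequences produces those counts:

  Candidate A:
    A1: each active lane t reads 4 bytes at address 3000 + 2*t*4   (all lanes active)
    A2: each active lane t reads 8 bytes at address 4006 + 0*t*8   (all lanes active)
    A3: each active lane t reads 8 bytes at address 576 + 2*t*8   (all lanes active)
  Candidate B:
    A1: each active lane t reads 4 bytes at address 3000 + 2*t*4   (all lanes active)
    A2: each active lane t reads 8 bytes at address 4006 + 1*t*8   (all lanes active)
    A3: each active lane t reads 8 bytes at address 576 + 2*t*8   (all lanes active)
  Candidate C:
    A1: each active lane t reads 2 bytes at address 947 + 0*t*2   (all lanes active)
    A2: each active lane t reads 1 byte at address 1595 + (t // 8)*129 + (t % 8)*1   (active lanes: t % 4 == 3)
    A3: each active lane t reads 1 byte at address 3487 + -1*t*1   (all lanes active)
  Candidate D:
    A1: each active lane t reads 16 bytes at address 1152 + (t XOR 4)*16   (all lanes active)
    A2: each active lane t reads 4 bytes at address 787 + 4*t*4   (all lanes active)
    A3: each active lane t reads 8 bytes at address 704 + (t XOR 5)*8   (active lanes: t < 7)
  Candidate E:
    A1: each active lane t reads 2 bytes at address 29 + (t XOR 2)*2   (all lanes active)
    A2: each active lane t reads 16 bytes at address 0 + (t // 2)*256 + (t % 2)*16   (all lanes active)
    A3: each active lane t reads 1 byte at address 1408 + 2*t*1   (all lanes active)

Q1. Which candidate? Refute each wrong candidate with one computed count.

A: A2 gives 1 transaction, not 2
C: A1 gives 1 transaction, not 2
D: A2 gives 3 transactions, not 2
E: A1 gives 1 transaction, not 2
B: all counts match (2,2,2)

Answer: B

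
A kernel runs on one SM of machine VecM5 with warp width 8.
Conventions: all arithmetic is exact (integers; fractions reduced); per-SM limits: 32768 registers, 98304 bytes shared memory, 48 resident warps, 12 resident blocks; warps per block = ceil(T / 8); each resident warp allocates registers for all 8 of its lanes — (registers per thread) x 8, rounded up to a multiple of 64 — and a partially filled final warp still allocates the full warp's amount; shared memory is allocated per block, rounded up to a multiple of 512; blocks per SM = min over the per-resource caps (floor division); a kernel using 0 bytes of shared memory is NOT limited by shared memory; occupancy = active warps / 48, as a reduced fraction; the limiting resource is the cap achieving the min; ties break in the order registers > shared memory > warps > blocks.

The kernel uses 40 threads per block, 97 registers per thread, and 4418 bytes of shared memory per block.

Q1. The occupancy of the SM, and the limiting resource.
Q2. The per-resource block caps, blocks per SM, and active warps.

Answer: occupancy 35/48, limited by registers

registers: 7 blocks
shared memory: 21 blocks
warps: 9 blocks
blocks: 12 blocks

Answer: 7 blocks, 35 active warps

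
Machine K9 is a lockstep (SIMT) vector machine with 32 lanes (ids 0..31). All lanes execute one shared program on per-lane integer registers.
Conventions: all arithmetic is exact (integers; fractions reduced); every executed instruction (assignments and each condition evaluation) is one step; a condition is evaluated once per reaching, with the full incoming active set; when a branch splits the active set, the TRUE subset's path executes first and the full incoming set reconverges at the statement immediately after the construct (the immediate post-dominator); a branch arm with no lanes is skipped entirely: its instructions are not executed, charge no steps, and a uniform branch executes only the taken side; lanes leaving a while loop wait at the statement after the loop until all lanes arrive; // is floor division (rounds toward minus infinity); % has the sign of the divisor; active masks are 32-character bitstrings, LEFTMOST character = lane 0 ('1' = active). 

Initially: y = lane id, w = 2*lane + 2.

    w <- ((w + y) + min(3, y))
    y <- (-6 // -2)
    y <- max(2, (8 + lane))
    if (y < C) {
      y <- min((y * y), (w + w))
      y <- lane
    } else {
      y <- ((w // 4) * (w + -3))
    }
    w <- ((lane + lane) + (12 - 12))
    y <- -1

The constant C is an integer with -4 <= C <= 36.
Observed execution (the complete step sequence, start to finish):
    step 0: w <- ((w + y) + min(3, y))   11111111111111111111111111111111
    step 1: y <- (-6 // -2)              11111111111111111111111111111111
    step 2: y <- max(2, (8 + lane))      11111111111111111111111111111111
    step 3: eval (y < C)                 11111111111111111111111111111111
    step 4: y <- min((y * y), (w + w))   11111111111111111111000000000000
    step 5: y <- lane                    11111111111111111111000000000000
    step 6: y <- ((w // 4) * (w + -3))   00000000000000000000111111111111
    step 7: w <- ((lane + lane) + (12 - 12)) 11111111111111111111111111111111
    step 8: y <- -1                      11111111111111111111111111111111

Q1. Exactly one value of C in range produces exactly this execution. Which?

Answer: C = 28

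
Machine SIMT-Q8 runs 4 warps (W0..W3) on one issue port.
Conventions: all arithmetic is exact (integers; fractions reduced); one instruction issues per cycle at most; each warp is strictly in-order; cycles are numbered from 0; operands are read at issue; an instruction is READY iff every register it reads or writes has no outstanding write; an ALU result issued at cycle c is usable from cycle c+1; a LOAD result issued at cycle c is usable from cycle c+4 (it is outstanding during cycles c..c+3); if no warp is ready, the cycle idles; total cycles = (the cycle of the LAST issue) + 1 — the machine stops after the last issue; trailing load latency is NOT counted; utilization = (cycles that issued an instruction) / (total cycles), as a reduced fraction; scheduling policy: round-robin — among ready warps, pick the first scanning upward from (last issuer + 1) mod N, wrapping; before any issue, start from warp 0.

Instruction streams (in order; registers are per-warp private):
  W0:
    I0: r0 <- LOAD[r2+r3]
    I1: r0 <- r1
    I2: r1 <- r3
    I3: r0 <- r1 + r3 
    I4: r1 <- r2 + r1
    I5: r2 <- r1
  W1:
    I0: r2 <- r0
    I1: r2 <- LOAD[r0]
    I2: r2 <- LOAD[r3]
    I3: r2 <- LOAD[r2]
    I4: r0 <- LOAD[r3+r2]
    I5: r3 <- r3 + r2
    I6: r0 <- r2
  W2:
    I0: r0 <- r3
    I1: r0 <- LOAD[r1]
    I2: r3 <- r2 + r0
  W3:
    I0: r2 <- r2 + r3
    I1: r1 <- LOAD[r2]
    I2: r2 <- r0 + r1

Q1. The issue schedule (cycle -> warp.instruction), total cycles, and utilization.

cycle 0: W0.I0
cycle 1: W1.I0
cycle 2: W2.I0
cycle 3: W3.I0
cycle 4: W0.I1
cycle 5: W1.I1
cycle 6: W2.I1
cycle 7: W3.I1
cycle 8: W0.I2
cycle 9: W1.I2
cycle 10: W2.I2
cycle 11: W3.I2
cycle 12: W0.I3
cycle 13: W1.I3
cycle 14: W0.I4
cycle 15: W0.I5
cycle 16: idle
cycle 17: W1.I4
cycle 18: W1.I5
cycle 19: idle
cycle 20: idle
cycle 21: W1.I6

Answer: 22 cycles, utilization 19/22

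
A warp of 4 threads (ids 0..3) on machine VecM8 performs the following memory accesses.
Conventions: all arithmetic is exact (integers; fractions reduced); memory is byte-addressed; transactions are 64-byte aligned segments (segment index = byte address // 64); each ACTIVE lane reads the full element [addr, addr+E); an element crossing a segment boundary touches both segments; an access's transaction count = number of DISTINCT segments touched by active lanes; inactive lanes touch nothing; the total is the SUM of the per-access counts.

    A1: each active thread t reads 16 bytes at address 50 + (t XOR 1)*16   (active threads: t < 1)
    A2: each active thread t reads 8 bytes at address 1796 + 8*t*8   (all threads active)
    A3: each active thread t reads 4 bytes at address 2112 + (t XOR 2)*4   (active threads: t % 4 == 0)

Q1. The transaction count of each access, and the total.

A1: 1 transaction
A2: 4 transactions
A3: 1 transaction

Answer: 1,4,1; total 6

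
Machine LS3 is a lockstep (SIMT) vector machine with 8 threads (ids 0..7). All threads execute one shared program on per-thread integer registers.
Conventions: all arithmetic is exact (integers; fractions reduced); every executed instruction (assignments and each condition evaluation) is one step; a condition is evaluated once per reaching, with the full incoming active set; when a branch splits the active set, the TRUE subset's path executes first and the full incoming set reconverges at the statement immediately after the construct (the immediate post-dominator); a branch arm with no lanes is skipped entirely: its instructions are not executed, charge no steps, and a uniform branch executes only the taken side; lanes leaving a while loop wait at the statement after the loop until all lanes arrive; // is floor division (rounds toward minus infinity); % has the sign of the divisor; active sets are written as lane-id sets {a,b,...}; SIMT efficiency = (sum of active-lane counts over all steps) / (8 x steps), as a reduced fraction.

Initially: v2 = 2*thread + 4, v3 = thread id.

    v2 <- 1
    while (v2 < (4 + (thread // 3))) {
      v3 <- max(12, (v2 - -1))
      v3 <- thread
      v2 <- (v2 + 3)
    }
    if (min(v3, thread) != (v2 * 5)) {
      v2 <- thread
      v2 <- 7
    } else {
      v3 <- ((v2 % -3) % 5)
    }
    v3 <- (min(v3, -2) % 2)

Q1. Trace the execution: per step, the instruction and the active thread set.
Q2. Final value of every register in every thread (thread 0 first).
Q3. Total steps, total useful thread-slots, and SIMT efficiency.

step 0: v2 <- 1                      {0,1,2,3,4,5,6,7}
step 1: eval (v2 < (4 + (thread // 3))) {0,1,2,3,4,5,6,7}
step 2: v3 <- max(12, (v2 - -1))     {0,1,2,3,4,5,6,7}
step 3: v3 <- thread                 {0,1,2,3,4,5,6,7}
step 4: v2 <- (v2 + 3)               {0,1,2,3,4,5,6,7}
step 5: eval (v2 < (4 + (thread // 3))) {0,1,2,3,4,5,6,7}
step 6: v3 <- max(12, (v2 - -1))     {3,4,5,6,7}
step 7: v3 <- thread                 {3,4,5,6,7}
step 8: v2 <- (v2 + 3)               {3,4,5,6,7}
step 9: eval (v2 < (4 + (thread // 3))) {3,4,5,6,7}
step 10: eval (min(v3, thread) != (v2 * 5)) {0,1,2,3,4,5,6,7}
step 11: v2 <- thread                 {0,1,2,3,4,5,6,7}
step 12: v2 <- 7                      {0,1,2,3,4,5,6,7}
step 13: v3 <- (min(v3, -2) % 2)      {0,1,2,3,4,5,6,7}

Answer: 14 steps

v2: 7,7,7,7,7,7,7,7
v3: 0,0,0,0,0,0,0,0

steps = 14; useful = 100; efficiency = 100/112 = 25/28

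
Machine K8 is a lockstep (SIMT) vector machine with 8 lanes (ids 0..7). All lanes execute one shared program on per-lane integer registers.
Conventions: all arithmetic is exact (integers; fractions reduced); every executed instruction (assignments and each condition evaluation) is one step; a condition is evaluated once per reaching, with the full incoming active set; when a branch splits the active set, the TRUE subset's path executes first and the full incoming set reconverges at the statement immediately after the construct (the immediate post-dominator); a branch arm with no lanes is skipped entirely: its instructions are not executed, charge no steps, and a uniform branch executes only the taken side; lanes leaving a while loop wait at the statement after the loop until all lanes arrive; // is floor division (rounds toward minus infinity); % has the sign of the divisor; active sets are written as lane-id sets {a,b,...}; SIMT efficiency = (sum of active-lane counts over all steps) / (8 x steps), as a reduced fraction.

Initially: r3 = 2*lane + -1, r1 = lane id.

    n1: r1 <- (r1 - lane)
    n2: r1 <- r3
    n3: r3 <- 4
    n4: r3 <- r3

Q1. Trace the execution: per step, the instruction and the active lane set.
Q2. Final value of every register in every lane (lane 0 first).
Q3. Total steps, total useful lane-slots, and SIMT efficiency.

step 0: r1 <- (r1 - lane)            {0,1,2,3,4,5,6,7}
step 1: r1 <- r3                     {0,1,2,3,4,5,6,7}
step 2: r3 <- 4                      {0,1,2,3,4,5,6,7}
step 3: r3 <- r3                     {0,1,2,3,4,5,6,7}

Answer: 4 steps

r3: 4,4,4,4,4,4,4,4
r1: -1,1,3,5,7,9,11,13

steps = 4; useful = 32; efficiency = 32/32 = 1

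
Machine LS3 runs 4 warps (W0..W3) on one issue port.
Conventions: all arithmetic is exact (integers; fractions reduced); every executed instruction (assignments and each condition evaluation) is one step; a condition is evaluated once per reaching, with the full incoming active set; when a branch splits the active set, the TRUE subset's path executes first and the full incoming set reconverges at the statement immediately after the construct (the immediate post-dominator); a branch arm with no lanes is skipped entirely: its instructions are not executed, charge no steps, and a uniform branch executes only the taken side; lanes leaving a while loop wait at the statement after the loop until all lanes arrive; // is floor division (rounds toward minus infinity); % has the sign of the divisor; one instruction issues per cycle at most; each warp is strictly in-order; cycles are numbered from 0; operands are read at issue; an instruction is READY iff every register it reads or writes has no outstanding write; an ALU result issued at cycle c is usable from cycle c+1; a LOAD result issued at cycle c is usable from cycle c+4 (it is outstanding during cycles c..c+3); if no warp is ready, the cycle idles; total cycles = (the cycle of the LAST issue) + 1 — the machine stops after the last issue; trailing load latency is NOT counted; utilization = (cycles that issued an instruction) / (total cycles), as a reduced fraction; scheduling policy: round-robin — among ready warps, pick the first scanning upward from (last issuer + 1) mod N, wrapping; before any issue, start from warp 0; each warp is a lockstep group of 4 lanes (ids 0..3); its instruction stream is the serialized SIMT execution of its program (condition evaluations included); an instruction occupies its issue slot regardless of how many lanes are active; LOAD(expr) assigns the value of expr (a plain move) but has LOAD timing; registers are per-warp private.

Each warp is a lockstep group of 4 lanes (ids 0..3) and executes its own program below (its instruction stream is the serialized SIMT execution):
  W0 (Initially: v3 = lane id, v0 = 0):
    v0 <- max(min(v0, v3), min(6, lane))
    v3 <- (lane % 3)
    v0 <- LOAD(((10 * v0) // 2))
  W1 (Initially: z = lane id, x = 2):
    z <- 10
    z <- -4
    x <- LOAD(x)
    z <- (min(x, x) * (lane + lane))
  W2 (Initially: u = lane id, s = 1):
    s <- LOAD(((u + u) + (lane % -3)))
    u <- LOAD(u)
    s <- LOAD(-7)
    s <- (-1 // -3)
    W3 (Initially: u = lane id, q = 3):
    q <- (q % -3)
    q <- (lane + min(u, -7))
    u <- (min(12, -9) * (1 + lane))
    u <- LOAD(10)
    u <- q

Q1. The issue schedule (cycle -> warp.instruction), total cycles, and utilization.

cycle 0: W0.I0
cycle 1: W1.I0
cycle 2: W2.I0
cycle 3: W3.I0
cycle 4: W0.I1
cycle 5: W1.I1
cycle 6: W2.I1
cycle 7: W3.I1
cycle 8: W0.I2
cycle 9: W1.I2
cycle 10: W2.I2
cycle 11: W3.I2
cycle 12: W3.I3
cycle 13: W1.I3
cycle 14: W2.I3
cycle 15: idle
cycle 16: W3.I4

Answer: 17 cycles, utilization 16/17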